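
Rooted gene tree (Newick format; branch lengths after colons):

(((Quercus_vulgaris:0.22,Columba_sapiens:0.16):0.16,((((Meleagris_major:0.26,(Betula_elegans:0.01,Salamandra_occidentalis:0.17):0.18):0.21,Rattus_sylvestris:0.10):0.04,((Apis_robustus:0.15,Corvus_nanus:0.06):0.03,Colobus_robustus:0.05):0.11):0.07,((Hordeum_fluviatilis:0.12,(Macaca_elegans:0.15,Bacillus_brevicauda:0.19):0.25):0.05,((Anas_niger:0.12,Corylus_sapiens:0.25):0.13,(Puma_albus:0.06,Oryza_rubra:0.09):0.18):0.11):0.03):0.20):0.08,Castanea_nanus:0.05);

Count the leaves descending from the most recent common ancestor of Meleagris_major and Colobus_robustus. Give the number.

7

The MRCA of Meleagris_major and Colobus_robustus is the node subtending (((Meleagris_major,(Betula_elegans,Salamandra_occidentalis)),Rattus_sylvestris),((Apis_robustus,Corvus_nanus),Colobus_robustus)).
That clade contains 7 terminal taxa: Apis_robustus, Betula_elegans, Colobus_robustus, Corvus_nanus, Meleagris_major, Rattus_sylvestris, Salamandra_occidentalis.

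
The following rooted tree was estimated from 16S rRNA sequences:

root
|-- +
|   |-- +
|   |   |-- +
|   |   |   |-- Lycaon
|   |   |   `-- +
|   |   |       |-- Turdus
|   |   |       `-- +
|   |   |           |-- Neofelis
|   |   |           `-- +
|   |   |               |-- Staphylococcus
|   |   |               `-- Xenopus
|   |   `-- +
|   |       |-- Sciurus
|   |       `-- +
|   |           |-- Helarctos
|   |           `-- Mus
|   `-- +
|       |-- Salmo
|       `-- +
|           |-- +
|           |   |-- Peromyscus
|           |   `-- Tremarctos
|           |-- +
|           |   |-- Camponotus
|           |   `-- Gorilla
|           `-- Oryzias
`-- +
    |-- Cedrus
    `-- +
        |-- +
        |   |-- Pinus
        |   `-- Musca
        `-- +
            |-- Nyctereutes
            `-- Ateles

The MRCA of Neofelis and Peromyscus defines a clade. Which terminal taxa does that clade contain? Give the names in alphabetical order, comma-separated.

Camponotus, Gorilla, Helarctos, Lycaon, Mus, Neofelis, Oryzias, Peromyscus, Salmo, Sciurus, Staphylococcus, Tremarctos, Turdus, Xenopus

Tracing Neofelis: it sits inside (Neofelis,(Staphylococcus,Xenopus)).
Tracing Peromyscus: it sits inside (Peromyscus,Tremarctos).
The smallest clade enclosing both is (((Lycaon,(Turdus,(Neofelis,(Staphylococcus,Xenopus)))),(Sciurus,(Helarctos,Mus))),(Salmo,((Peromyscus,Tremarctos),(Camponotus,Gorilla),Oryzias))); the answer is its 14 terminal taxa in alphabetical order.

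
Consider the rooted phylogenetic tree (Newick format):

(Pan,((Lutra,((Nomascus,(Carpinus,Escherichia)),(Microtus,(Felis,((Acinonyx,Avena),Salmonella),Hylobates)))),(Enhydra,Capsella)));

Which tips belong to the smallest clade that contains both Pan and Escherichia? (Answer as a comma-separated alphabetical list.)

Tracing Pan: it attaches directly to the root.
Tracing Escherichia: it sits inside (Carpinus,Escherichia).
The smallest clade enclosing both is the whole tree (their MRCA is the root), so the answer is all 13 tips in alphabetical order.

Acinonyx, Avena, Capsella, Carpinus, Enhydra, Escherichia, Felis, Hylobates, Lutra, Microtus, Nomascus, Pan, Salmonella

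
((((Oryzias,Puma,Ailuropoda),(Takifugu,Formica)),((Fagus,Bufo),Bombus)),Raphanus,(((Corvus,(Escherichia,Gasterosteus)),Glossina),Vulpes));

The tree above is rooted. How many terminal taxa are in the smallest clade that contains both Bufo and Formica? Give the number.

The MRCA of Bufo and Formica is the node subtending (((Oryzias,Puma,Ailuropoda),(Takifugu,Formica)),((Fagus,Bufo),Bombus)).
That clade contains 8 terminal taxa: Ailuropoda, Bombus, Bufo, Fagus, Formica, Oryzias, Puma, Takifugu.

8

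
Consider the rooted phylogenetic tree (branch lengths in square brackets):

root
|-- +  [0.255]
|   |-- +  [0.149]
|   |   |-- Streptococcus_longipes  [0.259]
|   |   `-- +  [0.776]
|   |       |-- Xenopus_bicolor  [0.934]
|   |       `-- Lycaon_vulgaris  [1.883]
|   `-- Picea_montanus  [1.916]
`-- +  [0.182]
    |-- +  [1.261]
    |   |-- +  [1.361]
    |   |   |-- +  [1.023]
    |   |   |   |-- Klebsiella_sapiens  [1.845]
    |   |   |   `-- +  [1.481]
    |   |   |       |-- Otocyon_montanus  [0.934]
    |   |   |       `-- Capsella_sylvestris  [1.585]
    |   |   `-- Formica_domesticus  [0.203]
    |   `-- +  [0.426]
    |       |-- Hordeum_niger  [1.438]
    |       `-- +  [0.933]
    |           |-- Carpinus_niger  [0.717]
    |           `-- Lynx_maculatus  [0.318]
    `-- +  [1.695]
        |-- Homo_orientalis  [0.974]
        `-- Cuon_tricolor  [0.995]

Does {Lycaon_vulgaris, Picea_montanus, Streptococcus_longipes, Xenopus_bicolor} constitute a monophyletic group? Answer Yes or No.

Yes

The most recent common ancestor of these taxa subtends ((Streptococcus_longipes,(Xenopus_bicolor,Lycaon_vulgaris)),Picea_montanus).
That clade has exactly 4 tips — every listed taxon and nothing else — so the group is monophyletic.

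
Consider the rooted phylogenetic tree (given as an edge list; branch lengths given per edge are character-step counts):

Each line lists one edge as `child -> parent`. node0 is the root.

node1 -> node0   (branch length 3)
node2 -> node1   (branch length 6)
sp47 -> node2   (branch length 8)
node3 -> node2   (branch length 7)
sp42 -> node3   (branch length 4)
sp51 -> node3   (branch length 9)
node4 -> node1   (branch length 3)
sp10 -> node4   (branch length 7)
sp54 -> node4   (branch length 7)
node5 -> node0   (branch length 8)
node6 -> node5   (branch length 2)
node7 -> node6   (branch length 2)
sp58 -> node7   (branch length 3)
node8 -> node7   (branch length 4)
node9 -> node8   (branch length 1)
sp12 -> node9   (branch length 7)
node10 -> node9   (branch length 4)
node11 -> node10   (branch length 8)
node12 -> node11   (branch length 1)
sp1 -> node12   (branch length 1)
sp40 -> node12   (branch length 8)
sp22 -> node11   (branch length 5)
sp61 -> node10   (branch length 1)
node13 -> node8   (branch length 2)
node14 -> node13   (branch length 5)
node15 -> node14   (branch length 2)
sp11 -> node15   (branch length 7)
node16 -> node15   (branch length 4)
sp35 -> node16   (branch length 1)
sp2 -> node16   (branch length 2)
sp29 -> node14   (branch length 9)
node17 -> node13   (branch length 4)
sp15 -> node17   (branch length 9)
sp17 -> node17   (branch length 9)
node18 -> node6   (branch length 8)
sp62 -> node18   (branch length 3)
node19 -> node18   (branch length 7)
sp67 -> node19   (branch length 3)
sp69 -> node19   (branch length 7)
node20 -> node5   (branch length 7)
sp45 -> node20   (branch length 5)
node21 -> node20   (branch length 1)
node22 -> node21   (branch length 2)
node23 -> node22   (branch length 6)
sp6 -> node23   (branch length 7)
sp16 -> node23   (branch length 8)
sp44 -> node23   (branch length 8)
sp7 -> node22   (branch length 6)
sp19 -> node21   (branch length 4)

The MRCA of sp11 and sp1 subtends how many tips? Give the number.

11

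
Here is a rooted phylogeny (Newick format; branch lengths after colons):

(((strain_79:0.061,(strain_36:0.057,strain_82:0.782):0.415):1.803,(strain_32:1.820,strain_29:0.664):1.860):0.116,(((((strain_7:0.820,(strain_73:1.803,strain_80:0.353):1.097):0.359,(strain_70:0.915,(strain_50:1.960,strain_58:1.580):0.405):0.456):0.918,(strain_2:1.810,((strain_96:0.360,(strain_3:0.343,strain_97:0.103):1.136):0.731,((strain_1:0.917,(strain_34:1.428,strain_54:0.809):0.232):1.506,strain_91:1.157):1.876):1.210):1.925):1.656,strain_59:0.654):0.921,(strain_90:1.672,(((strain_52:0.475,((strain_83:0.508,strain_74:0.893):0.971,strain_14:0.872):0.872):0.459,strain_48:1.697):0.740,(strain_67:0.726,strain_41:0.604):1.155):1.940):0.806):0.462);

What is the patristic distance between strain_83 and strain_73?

13.050

The path runs strain_83 → … → MRCA → … → strain_73; the MRCA is the node subtending (((((strain_7,(strain_73,strain_80)),(strain_70,(strain_50,strain_58))),(strain_2,((strain_96,(strain_3,strain_97)),((strain_1,(strain_34,strain_54)),strain_91)))),strain_59),(strain_90,(((strain_52,((strain_83,strain_74),strain_14)),strain_48),(strain_67,strain_41)))).
Branch lengths along that path: 0.508 + 0.971 + 0.872 + 0.459 + 0.740 + 1.940 + 0.806 + 0.921 + 1.656 + 0.918 + 0.359 + 1.097 + 1.803 = 13.050.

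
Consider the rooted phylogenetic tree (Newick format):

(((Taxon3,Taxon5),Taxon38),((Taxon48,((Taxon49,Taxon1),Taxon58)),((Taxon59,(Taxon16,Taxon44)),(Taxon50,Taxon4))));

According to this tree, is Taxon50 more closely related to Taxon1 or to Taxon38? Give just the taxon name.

The MRCA of Taxon50 and Taxon1 subtends ((Taxon48,((Taxon49,Taxon1),Taxon58)),((Taxon59,(Taxon16,Taxon44)),(Taxon50,Taxon4))) (9 taxa).
The MRCA of Taxon50 and Taxon38 is the root, subtending the entire tree (12 taxa).
The first is nested inside the second, so Taxon50 shares a more recent common ancestor with Taxon1.

Taxon1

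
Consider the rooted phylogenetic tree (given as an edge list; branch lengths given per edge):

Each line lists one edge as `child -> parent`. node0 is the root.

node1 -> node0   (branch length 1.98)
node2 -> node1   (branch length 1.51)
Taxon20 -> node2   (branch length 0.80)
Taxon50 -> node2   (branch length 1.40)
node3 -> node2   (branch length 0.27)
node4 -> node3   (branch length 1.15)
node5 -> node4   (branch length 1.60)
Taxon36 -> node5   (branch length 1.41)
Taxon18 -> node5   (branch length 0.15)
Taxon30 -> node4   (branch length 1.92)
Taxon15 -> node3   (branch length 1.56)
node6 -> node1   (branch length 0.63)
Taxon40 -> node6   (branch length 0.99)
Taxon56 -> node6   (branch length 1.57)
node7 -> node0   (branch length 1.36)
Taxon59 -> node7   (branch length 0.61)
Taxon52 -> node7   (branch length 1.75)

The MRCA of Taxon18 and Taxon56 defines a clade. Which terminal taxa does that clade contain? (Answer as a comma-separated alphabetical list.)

Tracing Taxon18: it sits inside (Taxon36,Taxon18).
Tracing Taxon56: it sits inside (Taxon40,Taxon56).
The smallest clade enclosing both is ((Taxon20,Taxon50,(((Taxon36,Taxon18),Taxon30),Taxon15)),(Taxon40,Taxon56)); the answer is its 8 terminal taxa in alphabetical order.

Taxon15, Taxon18, Taxon20, Taxon30, Taxon36, Taxon40, Taxon50, Taxon56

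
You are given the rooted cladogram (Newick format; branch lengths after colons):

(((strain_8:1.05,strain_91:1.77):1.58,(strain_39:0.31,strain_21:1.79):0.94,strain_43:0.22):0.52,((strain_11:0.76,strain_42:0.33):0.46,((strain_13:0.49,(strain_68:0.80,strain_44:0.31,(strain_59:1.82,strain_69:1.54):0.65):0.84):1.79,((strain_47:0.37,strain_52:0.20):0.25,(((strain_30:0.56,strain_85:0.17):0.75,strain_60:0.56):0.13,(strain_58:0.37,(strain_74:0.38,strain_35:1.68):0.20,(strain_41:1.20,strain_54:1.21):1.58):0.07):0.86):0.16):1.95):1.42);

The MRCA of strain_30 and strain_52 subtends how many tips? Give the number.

The MRCA of strain_30 and strain_52 is the node subtending ((strain_47,strain_52),(((strain_30,strain_85),strain_60),(strain_58,(strain_74,strain_35),(strain_41,strain_54)))).
That clade contains 10 terminal taxa: strain_30, strain_35, strain_41, strain_47, strain_52, strain_54, strain_58, strain_60, strain_74, strain_85.

10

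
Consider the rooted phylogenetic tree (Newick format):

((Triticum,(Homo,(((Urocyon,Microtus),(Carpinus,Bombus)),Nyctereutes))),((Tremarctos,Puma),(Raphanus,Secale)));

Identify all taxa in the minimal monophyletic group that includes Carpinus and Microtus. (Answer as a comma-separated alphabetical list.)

Bombus, Carpinus, Microtus, Urocyon

Tracing Carpinus: it sits inside (Carpinus,Bombus).
Tracing Microtus: it sits inside (Urocyon,Microtus).
The smallest clade enclosing both is ((Urocyon,Microtus),(Carpinus,Bombus)); the answer is its 4 terminal taxa in alphabetical order.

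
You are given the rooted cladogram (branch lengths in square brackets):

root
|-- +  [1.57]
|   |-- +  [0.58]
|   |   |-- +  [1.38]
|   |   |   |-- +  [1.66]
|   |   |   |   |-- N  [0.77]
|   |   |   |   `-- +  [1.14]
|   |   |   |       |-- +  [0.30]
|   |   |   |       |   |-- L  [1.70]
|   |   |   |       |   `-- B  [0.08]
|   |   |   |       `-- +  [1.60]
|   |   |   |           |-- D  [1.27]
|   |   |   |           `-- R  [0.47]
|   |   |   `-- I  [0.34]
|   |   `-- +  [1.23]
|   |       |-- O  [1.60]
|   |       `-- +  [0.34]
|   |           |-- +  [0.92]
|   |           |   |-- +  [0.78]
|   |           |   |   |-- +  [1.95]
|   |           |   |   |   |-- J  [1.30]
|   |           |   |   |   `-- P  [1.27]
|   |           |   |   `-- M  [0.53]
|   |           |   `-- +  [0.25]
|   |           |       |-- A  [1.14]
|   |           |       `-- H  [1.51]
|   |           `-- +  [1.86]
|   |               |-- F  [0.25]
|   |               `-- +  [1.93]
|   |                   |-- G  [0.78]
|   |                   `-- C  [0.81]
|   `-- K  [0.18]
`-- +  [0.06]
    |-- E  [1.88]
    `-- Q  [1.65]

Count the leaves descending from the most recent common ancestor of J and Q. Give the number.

The MRCA of J and Q is the root, so the clade is the entire tree.
That clade contains 18 terminal taxa: A, B, C, D, E, F, G, H, I, J, K, L, M, N, O, P, Q, R.

18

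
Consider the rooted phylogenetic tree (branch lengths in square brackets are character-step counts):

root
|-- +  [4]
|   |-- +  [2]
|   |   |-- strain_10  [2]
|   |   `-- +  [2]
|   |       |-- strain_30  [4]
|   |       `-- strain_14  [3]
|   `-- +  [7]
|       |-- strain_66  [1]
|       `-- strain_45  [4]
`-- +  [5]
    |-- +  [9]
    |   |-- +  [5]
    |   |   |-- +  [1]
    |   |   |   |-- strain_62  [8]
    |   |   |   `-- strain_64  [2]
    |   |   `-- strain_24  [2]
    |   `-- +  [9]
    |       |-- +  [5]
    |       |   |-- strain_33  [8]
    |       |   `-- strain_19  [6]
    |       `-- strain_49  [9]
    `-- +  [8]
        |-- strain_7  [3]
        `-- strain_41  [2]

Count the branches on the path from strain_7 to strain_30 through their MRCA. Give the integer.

7

The MRCA of strain_7 and strain_30 is the root of the tree.
From strain_7 up to that node: 3 branches. From strain_30 up to the same node: 4 branches. Total: 3 + 4 = 7.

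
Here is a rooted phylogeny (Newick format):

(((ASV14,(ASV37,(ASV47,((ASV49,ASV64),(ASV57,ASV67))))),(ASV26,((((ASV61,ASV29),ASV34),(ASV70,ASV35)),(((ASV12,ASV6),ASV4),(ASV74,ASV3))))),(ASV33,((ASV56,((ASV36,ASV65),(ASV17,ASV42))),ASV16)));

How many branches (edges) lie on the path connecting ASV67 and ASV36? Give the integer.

13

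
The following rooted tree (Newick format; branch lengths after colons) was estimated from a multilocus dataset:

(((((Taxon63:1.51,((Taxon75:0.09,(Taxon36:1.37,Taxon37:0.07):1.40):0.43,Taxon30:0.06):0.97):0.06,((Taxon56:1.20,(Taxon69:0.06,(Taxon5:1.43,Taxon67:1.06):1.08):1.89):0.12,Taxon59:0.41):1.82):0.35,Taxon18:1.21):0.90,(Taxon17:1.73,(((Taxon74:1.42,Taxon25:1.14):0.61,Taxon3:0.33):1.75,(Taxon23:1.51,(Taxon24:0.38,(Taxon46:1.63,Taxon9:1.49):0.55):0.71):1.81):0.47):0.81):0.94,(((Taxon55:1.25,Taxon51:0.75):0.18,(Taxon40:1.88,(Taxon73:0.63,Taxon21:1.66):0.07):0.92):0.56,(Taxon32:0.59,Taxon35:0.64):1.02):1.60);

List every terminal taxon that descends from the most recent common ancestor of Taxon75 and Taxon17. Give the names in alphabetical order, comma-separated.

Taxon17, Taxon18, Taxon23, Taxon24, Taxon25, Taxon3, Taxon30, Taxon36, Taxon37, Taxon46, Taxon5, Taxon56, Taxon59, Taxon63, Taxon67, Taxon69, Taxon74, Taxon75, Taxon9

Tracing Taxon75: it sits inside (Taxon75,(Taxon36,Taxon37)).
Tracing Taxon17: it sits inside (Taxon17,(((Taxon74,Taxon25),Taxon3),(Taxon23,(Taxon24,(Taxon46,Taxon9))))).
The smallest clade enclosing both is ((((Taxon63,((Taxon75,(Taxon36,Taxon37)),Taxon30)),((Taxon56,(Taxon69,(Taxon5,Taxon67))),Taxon59)),Taxon18),(Taxon17,(((Taxon74,Taxon25),Taxon3),(Taxon23,(Taxon24,(Taxon46,Taxon9)))))); the answer is its 19 terminal taxa in alphabetical order.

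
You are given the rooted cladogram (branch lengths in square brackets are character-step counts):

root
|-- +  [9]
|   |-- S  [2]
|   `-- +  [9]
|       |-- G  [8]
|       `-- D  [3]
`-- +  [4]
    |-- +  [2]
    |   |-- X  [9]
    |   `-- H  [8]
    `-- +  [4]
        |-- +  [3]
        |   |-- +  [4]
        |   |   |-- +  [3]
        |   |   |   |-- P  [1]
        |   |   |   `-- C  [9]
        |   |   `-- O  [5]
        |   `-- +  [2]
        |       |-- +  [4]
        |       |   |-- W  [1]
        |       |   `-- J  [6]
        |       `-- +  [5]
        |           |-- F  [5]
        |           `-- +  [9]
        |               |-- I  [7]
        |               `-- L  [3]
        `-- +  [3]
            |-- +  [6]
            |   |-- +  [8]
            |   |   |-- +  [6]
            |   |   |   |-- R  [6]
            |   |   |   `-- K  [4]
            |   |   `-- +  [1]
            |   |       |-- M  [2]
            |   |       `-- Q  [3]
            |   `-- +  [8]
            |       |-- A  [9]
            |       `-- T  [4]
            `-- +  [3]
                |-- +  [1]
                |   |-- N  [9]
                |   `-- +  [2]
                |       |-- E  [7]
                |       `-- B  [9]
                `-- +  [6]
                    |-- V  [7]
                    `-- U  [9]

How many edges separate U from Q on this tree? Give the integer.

The MRCA of U and Q is the node subtending ((((R,K),(M,Q)),(A,T)),((N,(E,B)),(V,U))).
From U up to that node: 3 branches. From Q up to the same node: 4 branches. Total: 3 + 4 = 7.

7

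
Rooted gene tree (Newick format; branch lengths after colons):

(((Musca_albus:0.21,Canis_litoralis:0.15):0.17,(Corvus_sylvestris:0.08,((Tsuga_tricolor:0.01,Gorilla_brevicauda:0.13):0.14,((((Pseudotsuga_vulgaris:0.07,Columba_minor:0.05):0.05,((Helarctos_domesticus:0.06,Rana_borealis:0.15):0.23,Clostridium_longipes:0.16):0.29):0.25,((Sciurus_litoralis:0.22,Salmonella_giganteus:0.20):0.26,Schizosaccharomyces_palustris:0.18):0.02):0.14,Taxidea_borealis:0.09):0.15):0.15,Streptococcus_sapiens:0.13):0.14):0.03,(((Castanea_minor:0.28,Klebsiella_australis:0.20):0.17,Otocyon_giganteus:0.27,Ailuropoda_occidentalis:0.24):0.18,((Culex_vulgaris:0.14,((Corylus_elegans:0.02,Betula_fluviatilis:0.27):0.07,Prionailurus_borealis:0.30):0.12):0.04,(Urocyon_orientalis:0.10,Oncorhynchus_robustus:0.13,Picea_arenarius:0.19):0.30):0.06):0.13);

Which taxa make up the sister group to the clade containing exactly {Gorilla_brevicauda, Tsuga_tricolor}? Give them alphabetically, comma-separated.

Clostridium_longipes, Columba_minor, Helarctos_domesticus, Pseudotsuga_vulgaris, Rana_borealis, Salmonella_giganteus, Schizosaccharomyces_palustris, Sciurus_litoralis, Taxidea_borealis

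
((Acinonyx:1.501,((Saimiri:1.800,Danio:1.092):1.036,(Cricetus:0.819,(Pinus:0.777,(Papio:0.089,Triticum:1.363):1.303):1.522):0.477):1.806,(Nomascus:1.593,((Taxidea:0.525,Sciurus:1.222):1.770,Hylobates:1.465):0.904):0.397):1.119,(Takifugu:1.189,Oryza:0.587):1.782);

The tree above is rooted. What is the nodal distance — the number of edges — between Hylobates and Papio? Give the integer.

8

The MRCA of Hylobates and Papio is the node subtending (Acinonyx,((Saimiri,Danio),(Cricetus,(Pinus,(Papio,Triticum)))),(Nomascus,((Taxidea,Sciurus),Hylobates))).
From Hylobates up to that node: 3 branches. From Papio up to the same node: 5 branches. Total: 3 + 5 = 8.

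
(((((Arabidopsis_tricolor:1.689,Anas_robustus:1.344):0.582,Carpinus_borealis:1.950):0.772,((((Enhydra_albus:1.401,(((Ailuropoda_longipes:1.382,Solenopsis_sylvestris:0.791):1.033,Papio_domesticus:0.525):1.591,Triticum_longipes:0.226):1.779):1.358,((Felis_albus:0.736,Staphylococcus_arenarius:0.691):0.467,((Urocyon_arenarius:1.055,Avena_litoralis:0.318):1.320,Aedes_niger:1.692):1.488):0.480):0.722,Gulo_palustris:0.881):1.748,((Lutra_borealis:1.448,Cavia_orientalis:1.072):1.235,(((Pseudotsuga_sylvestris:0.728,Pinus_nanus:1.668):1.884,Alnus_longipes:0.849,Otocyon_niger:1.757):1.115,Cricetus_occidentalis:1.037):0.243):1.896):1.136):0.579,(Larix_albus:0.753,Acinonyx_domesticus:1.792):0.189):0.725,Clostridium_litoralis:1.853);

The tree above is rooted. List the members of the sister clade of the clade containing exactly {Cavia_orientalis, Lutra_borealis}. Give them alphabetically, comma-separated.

The clade containing exactly {Cavia_orientalis, Lutra_borealis} attaches to the tree at the node subtending ((Lutra_borealis,Cavia_orientalis),(((Pseudotsuga_sylvestris,Pinus_nanus),Alnus_longipes,Otocyon_niger),Cricetus_occidentalis)).
The other lineage descending from that same node — the sister group — is (((Pseudotsuga_sylvestris,Pinus_nanus),Alnus_longipes,Otocyon_niger),Cricetus_occidentalis); its 5 tips in alphabetical order are the answer.

Alnus_longipes, Cricetus_occidentalis, Otocyon_niger, Pinus_nanus, Pseudotsuga_sylvestris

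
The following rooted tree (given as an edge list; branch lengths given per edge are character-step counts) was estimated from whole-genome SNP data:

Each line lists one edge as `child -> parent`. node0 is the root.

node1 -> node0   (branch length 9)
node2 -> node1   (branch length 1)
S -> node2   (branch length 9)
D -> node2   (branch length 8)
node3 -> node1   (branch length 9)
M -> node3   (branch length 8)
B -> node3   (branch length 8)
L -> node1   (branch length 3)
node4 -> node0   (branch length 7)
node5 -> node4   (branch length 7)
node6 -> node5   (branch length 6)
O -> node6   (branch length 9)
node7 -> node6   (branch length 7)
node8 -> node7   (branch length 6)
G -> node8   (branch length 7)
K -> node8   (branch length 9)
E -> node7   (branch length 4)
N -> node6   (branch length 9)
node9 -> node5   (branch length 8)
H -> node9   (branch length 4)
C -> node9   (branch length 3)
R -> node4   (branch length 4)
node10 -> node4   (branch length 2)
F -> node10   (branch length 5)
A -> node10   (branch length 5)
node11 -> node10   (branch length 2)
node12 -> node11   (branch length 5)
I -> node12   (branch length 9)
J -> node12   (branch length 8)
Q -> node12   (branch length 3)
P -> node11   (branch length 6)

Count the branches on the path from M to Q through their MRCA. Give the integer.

The MRCA of M and Q is the root of the tree.
From M up to that node: 3 branches. From Q up to the same node: 5 branches. Total: 3 + 5 = 8.

8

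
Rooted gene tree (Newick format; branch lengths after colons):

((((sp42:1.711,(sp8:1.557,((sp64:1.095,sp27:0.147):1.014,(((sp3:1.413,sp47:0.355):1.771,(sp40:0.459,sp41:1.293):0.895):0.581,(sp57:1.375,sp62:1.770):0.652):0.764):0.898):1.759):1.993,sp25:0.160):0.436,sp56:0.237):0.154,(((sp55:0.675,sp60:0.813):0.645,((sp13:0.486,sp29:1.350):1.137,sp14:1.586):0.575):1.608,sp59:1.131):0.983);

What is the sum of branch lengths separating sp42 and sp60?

The path runs sp42 → … → MRCA → … → sp60; the MRCA is the root of the tree.
Branch lengths along that path: 1.711 + 1.993 + 0.436 + 0.154 + 0.983 + 1.608 + 0.645 + 0.813 = 8.343.

8.343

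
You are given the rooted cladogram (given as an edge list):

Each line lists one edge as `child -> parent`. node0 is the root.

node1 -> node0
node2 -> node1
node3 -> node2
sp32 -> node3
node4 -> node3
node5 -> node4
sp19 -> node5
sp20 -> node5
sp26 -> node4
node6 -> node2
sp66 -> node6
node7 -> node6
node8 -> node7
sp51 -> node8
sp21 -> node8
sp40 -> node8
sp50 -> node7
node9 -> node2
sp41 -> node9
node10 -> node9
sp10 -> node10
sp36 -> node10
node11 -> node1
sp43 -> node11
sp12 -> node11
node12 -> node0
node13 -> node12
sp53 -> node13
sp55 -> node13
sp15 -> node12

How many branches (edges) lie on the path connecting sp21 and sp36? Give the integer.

7

The MRCA of sp21 and sp36 is the node subtending ((sp32,((sp19,sp20),sp26)),(sp66,((sp51,sp21,sp40),sp50)),(sp41,(sp10,sp36))).
From sp21 up to that node: 4 branches. From sp36 up to the same node: 3 branches. Total: 4 + 3 = 7.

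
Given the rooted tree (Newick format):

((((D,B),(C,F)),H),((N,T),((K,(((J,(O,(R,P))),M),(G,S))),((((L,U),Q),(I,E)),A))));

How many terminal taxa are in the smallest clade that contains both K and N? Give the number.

The MRCA of K and N is the node subtending ((N,T),((K,(((J,(O,(R,P))),M),(G,S))),((((L,U),Q),(I,E)),A))).
That clade contains 16 terminal taxa: A, E, G, I, J, K, L, M, N, O, P, Q, R, S, T, U.

16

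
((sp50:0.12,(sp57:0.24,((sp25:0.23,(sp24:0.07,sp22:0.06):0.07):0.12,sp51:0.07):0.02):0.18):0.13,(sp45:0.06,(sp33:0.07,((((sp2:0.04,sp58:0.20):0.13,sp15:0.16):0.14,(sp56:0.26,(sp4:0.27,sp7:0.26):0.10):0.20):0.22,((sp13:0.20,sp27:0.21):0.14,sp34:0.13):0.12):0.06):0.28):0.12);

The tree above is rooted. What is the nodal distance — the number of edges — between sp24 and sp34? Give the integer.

11

The MRCA of sp24 and sp34 is the root of the tree.
From sp24 up to that node: 6 branches. From sp34 up to the same node: 5 branches. Total: 6 + 5 = 11.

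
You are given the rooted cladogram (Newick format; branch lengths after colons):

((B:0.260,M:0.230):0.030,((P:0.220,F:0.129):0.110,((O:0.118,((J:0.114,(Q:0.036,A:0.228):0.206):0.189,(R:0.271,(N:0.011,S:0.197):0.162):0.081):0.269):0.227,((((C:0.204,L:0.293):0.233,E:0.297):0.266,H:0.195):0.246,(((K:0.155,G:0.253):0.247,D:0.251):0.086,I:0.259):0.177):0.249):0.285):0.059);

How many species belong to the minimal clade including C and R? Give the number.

15

The MRCA of C and R is the node subtending ((O,((J,(Q,A)),(R,(N,S)))),((((C,L),E),H),(((K,G),D),I))).
That clade contains 15 terminal taxa: A, C, D, E, G, H, I, J, K, L, N, O, Q, R, S.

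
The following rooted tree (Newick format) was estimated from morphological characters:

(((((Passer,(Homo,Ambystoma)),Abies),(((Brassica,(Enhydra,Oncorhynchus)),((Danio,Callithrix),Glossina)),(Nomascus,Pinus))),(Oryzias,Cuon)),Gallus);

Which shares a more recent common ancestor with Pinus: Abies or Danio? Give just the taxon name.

Danio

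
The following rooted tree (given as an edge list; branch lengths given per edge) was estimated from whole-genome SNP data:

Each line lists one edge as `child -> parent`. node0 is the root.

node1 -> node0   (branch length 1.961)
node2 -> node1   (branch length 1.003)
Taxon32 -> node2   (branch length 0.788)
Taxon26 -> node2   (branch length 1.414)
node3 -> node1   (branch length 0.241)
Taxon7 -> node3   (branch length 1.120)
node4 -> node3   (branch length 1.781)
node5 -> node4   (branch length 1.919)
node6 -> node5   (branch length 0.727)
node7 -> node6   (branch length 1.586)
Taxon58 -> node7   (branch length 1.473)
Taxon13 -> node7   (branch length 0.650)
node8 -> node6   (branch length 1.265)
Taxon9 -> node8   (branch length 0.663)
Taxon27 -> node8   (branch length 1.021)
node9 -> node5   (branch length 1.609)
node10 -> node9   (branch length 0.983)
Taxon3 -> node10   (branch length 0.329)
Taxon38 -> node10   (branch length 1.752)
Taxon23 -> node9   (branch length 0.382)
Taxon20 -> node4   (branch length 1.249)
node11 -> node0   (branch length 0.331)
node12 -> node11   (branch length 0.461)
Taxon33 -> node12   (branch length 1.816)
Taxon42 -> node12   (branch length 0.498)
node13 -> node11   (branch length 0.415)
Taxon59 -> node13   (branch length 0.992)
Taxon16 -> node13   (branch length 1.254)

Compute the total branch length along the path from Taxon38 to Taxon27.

The path runs Taxon38 → … → MRCA → … → Taxon27; the MRCA is the node subtending (((Taxon58,Taxon13),(Taxon9,Taxon27)),((Taxon3,Taxon38),Taxon23)).
Branch lengths along that path: 1.752 + 0.983 + 1.609 + 0.727 + 1.265 + 1.021 = 7.357.

7.357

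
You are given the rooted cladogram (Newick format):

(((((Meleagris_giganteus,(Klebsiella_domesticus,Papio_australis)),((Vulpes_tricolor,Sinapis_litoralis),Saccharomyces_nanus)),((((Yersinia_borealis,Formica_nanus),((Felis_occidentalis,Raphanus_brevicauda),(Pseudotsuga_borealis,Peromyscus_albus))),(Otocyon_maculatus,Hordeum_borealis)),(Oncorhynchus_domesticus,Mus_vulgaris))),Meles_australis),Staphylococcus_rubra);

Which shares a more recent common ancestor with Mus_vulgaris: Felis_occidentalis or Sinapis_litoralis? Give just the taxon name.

Felis_occidentalis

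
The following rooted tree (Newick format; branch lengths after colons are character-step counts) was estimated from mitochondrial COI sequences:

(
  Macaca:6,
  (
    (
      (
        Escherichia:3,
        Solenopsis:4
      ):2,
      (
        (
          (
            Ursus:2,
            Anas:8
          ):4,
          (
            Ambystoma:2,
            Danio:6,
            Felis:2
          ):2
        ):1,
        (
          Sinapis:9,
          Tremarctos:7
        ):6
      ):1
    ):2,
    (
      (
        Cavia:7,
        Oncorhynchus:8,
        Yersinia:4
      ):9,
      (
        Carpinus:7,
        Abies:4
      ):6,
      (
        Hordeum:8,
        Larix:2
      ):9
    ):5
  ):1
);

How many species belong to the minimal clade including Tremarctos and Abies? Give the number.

16

The MRCA of Tremarctos and Abies is the node subtending (((Escherichia,Solenopsis),(((Ursus,Anas),(Ambystoma,Danio,Felis)),(Sinapis,Tremarctos))),((Cavia,Oncorhynchus,Yersinia),(Carpinus,Abies),(Hordeum,Larix))).
That clade contains 16 terminal taxa: Abies, Ambystoma, Anas, Carpinus, Cavia, Danio, Escherichia, Felis, Hordeum, Larix, Oncorhynchus, Sinapis, Solenopsis, Tremarctos, Ursus, Yersinia.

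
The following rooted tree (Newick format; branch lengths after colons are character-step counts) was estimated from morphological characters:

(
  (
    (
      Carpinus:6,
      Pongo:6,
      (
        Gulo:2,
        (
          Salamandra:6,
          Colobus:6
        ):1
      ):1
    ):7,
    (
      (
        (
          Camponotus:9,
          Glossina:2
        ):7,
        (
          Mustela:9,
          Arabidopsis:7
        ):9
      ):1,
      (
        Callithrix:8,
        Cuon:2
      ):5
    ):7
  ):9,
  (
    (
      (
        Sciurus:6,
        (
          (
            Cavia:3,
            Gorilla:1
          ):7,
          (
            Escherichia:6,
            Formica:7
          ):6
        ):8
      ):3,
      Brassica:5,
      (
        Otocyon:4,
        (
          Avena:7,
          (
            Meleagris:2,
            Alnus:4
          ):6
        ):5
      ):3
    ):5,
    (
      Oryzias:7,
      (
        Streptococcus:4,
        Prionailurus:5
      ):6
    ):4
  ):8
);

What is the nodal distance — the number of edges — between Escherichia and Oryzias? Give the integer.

7

The MRCA of Escherichia and Oryzias is the node subtending (((Sciurus,((Cavia,Gorilla),(Escherichia,Formica))),Brassica,(Otocyon,(Avena,(Meleagris,Alnus)))),(Oryzias,(Streptococcus,Prionailurus))).
From Escherichia up to that node: 5 branches. From Oryzias up to the same node: 2 branches. Total: 5 + 2 = 7.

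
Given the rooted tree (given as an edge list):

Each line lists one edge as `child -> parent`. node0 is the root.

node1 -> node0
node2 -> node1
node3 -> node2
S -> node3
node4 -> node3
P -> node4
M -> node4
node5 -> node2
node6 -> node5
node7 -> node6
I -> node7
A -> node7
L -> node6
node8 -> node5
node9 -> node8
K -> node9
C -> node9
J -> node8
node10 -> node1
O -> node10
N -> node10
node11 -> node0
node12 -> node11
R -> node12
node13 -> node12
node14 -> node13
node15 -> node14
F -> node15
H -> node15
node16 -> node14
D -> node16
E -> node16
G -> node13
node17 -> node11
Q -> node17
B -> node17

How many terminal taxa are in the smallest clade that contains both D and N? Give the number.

19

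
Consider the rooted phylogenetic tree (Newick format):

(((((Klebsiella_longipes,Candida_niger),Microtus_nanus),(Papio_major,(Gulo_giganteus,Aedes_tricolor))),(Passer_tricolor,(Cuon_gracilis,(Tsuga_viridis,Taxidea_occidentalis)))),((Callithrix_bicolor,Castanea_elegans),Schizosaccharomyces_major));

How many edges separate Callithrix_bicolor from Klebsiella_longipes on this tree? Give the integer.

The MRCA of Callithrix_bicolor and Klebsiella_longipes is the root of the tree.
From Callithrix_bicolor up to that node: 3 branches. From Klebsiella_longipes up to the same node: 5 branches. Total: 3 + 5 = 8.

8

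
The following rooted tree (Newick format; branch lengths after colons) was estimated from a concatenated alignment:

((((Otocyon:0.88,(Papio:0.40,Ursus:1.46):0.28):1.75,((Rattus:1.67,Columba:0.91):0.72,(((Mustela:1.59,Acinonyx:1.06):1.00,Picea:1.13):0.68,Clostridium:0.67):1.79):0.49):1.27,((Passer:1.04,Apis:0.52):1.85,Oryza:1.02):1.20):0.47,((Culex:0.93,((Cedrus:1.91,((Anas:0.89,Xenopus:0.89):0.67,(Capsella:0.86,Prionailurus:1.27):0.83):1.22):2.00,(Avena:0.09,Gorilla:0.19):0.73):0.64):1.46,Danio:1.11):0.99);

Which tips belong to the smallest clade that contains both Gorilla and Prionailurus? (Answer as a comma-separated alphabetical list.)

Tracing Gorilla: it sits inside (Avena,Gorilla).
Tracing Prionailurus: it sits inside (Capsella,Prionailurus).
The smallest clade enclosing both is ((Cedrus,((Anas,Xenopus),(Capsella,Prionailurus))),(Avena,Gorilla)); the answer is its 7 terminal taxa in alphabetical order.

Anas, Avena, Capsella, Cedrus, Gorilla, Prionailurus, Xenopus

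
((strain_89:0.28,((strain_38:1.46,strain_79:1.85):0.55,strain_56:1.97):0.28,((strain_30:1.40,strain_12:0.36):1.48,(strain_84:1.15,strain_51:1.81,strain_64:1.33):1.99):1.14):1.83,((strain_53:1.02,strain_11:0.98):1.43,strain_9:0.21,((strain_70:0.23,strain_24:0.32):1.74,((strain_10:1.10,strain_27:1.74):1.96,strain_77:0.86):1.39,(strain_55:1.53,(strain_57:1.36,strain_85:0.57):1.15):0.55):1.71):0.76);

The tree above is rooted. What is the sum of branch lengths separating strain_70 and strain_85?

4.24

The path runs strain_70 → … → MRCA → … → strain_85; the MRCA is the node subtending ((strain_70,strain_24),((strain_10,strain_27),strain_77),(strain_55,(strain_57,strain_85))).
Branch lengths along that path: 0.23 + 1.74 + 0.55 + 1.15 + 0.57 = 4.24.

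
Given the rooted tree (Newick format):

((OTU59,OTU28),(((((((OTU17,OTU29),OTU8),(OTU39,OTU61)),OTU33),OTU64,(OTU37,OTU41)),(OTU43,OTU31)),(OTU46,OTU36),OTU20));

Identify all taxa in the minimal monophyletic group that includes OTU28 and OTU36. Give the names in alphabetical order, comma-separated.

Tracing OTU28: it sits inside (OTU59,OTU28).
Tracing OTU36: it sits inside (OTU46,OTU36).
The smallest clade enclosing both is the whole tree (their MRCA is the root), so the answer is all 16 tips in alphabetical order.

OTU17, OTU20, OTU28, OTU29, OTU31, OTU33, OTU36, OTU37, OTU39, OTU41, OTU43, OTU46, OTU59, OTU61, OTU64, OTU8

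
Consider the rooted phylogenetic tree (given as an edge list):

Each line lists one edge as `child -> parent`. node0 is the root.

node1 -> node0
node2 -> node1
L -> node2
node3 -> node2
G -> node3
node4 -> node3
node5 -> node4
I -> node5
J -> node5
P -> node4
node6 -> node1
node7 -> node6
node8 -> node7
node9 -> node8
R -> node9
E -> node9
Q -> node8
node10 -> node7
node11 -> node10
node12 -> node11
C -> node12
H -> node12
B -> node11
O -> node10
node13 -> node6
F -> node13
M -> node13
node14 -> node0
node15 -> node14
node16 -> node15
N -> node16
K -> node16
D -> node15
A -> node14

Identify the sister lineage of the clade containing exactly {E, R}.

The clade containing exactly {E, R} attaches to the tree at the node subtending ((R,E),Q).
The other lineage descending from that same node — the sister group — is the single tip Q.

Q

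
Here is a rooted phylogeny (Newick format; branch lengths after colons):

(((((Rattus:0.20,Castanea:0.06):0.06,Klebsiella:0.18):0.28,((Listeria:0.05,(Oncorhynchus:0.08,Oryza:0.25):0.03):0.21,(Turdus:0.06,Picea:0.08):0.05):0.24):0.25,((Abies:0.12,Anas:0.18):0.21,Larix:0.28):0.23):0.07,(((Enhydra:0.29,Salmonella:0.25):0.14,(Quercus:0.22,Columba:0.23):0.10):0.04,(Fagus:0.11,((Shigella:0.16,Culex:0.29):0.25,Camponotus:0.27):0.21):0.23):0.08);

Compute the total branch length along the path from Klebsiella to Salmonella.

The path runs Klebsiella → … → MRCA → … → Salmonella; the MRCA is the root of the tree.
Branch lengths along that path: 0.18 + 0.28 + 0.25 + 0.07 + 0.08 + 0.04 + 0.14 + 0.25 = 1.29.

1.29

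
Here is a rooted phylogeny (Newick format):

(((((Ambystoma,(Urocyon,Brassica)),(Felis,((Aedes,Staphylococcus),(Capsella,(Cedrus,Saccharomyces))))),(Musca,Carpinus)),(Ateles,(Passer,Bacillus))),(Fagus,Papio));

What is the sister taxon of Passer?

Bacillus

Passer attaches to the tree at the node subtending (Passer,Bacillus).
The other lineage descending from that same node — the sister group — is the single tip Bacillus.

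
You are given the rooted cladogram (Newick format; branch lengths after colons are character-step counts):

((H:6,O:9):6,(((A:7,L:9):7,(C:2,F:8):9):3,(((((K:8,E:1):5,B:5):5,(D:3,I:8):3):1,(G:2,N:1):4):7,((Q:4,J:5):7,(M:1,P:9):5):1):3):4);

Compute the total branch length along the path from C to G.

30

The path runs C → … → MRCA → … → G; the MRCA is the node subtending (((A,L),(C,F)),(((((K,E),B),(D,I)),(G,N)),((Q,J),(M,P)))).
Branch lengths along that path: 2 + 9 + 3 + 3 + 7 + 4 + 2 = 30.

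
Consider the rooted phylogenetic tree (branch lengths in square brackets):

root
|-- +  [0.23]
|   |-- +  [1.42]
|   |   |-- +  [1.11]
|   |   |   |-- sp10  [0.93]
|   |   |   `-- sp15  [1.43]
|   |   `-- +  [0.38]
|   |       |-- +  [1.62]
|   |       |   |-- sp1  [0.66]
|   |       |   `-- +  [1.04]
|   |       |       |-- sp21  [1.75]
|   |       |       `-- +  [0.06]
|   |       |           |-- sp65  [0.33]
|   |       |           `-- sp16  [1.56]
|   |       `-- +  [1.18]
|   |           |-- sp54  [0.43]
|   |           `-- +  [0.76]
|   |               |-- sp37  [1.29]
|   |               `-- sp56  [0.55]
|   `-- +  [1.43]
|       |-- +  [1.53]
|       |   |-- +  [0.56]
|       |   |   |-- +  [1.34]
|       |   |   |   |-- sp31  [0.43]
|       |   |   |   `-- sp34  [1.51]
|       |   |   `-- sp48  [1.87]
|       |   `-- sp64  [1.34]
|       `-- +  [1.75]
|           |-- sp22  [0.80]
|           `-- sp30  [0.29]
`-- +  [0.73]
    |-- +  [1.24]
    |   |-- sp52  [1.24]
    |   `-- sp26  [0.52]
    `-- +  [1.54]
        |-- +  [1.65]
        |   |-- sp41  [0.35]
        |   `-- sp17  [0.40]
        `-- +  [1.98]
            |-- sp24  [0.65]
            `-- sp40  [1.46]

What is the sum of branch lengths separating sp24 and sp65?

9.98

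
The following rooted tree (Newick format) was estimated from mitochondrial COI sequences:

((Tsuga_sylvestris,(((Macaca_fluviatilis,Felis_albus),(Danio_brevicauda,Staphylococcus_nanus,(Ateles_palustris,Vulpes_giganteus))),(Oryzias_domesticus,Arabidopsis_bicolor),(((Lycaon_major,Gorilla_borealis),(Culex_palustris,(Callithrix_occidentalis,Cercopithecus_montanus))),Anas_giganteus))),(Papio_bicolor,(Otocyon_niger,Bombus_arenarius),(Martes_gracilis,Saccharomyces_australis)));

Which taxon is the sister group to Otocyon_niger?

Bombus_arenarius

Otocyon_niger attaches to the tree at the node subtending (Otocyon_niger,Bombus_arenarius).
The other lineage descending from that same node — the sister group — is the single tip Bombus_arenarius.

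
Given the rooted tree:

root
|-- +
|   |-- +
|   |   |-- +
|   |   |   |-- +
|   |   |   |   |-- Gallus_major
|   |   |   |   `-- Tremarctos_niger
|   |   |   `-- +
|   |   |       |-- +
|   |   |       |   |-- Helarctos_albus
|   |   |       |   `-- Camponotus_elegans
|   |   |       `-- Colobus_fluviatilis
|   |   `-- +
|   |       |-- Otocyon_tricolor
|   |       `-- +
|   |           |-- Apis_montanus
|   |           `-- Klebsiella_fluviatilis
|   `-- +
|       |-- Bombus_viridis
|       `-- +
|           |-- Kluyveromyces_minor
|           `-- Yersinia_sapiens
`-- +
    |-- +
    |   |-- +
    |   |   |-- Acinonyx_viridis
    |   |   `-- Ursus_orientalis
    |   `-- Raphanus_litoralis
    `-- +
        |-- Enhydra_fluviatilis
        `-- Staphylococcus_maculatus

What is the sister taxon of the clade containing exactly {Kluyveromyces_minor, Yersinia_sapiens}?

Bombus_viridis

The clade containing exactly {Kluyveromyces_minor, Yersinia_sapiens} attaches to the tree at the node subtending (Bombus_viridis,(Kluyveromyces_minor,Yersinia_sapiens)).
The other lineage descending from that same node — the sister group — is the single tip Bombus_viridis.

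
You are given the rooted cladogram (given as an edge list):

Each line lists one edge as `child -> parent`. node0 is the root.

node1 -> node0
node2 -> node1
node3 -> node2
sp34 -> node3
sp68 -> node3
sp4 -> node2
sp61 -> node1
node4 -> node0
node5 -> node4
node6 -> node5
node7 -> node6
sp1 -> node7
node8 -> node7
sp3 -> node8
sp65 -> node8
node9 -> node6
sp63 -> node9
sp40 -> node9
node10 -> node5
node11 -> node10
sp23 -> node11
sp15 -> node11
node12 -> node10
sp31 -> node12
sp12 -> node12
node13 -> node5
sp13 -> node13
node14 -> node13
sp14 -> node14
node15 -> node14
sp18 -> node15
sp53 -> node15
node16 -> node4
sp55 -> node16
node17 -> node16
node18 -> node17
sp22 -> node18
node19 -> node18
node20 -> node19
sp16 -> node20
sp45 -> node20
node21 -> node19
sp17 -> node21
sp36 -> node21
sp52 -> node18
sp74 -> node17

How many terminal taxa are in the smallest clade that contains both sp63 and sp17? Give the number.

The MRCA of sp63 and sp17 is the node subtending ((((sp1,(sp3,sp65)),(sp63,sp40)),((sp23,sp15),(sp31,sp12)),(sp13,(sp14,(sp18,sp53)))),(sp55,((sp22,((sp16,sp45),(sp17,sp36)),sp52),sp74))).
That clade contains 21 terminal taxa: sp1, sp12, sp13, sp14, sp15, sp16, sp17, sp18, sp22, sp23, sp3, sp31, sp36, sp40, sp45, sp52, sp53, sp55, sp63, sp65, sp74.

21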